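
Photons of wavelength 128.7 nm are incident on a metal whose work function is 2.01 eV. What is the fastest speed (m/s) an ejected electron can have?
1.6376e+06 m/s

First, find the maximum kinetic energy:
E_photon = hc/λ = 9.6336 eV
KE_max = E_photon - φ = 9.6336 - 2.01 = 7.6236 eV

Convert to Joules: KE_max = 7.6236 × 1.602×10⁻¹⁹ J = 1.2214e-18 J

Then use KE = ½mv² to find velocity:
v = √(2·KE/m) = √(2 × 1.2214e-18 J / 9.109e-31 kg)
v = 1.6376e+06 m/s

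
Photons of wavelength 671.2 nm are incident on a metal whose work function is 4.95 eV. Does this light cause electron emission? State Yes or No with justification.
No

For photoemission, the photon energy must exceed the work function.

Photon energy: E = hc/λ = 1.8472 eV
Work function: φ = 4.95 eV

Since E_photon (1.8472 eV) < φ (4.95 eV), photoemission will NOT occur.
The threshold wavelength is λ₀ = hc/φ = 250.5 nm.
Since 671.2 nm > 250.5 nm, the photons lack sufficient energy.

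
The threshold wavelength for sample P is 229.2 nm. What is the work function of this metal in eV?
5.41 eV

At the threshold wavelength, photon energy equals work function:
φ = hc/λ₀

Calculating:
φ = (6.626×10⁻³⁴ J·s)(3×10⁸ m/s) / (229.2×10⁻⁹ m)
φ = 5.41 eV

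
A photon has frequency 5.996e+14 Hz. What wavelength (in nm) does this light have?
499.99 nm

Using the wave equation: c = fλ

Solving for wavelength:
λ = c/f = (3×10⁸ m/s) / (5.996e+14 Hz)
λ = 499.99 nm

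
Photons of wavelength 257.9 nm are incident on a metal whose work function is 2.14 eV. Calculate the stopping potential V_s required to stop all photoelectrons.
2.6675 V

The stopping potential V_s satisfies: eV_s = KE_max

First, find KE_max using Einstein's equation:
E_photon = hc/λ = 4.8075 eV
KE_max = E_photon - φ = 4.8075 - 2.14 = 2.6675 eV

Since eV_s = KE_max:
V_s = KE_max/e = 2.6675 V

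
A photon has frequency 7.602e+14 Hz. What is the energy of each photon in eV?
3.1439 eV

Using E = hf:

E = hf = (6.626×10⁻³⁴ J·s)(7.602e+14 Hz)
E = 3.1439 eV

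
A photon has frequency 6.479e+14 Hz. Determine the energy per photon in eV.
2.6795 eV

Using E = hf:

E = hf = (6.626×10⁻³⁴ J·s)(6.479e+14 Hz)
E = 2.6795 eV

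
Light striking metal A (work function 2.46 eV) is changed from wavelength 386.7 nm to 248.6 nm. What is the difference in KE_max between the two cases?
1.7811 eV

Using Einstein's equation: KE_max = hc/λ - φ

For λ₁ = 386.7 nm:
KE₁ = hc/λ₁ - φ = 3.2062 - 2.46 = 0.7462 eV

For λ₂ = 248.6 nm:
KE₂ = hc/λ₂ - φ = 4.9873 - 2.46 = 2.5273 eV

Change in KE:
ΔKE = KE₂ - KE₁ = 2.5273 - 0.7462 = 1.7811 eV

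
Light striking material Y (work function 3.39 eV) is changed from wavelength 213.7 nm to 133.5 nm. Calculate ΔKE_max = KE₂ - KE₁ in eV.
3.4854 eV

Using Einstein's equation: KE_max = hc/λ - φ

For λ₁ = 213.7 nm:
KE₁ = hc/λ₁ - φ = 5.8018 - 3.39 = 2.4118 eV

For λ₂ = 133.5 nm:
KE₂ = hc/λ₂ - φ = 9.2872 - 3.39 = 5.8972 eV

Change in KE:
ΔKE = KE₂ - KE₁ = 5.8972 - 2.4118 = 3.4854 eV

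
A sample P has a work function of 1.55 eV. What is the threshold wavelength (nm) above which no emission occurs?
799.90 nm

The threshold wavelength is when the photon energy equals the work function:
hc/λ₀ = φ

Solving for λ₀:
λ₀ = hc/φ = (6.626×10⁻³⁴ J·s)(3×10⁸ m/s) / (1.55 eV × 1.602×10⁻¹⁹ J/eV)
λ₀ = 799.90 nm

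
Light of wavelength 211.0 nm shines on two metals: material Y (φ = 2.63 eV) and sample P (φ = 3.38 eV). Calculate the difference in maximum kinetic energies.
0.7500 eV

Using KE_max = hc/λ - φ for each metal:

Photon energy: E = hc/λ = 5.8760 eV

For material Y (φ₁ = 2.63 eV):
KE₁ = E - φ₁ = 5.8760 - 2.63 = 3.2460 eV

For sample P (φ₂ = 3.38 eV):
KE₂ = E - φ₂ = 5.8760 - 3.38 = 2.4960 eV

Difference:
ΔKE = KE₁ - KE₂ = 3.2460 - 2.4960 = 0.7500 eV

Note: The difference equals the difference in work functions: 3.38 - 2.63 = 0.75 eV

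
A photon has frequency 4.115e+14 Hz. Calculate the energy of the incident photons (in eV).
1.7018 eV

Using E = hf:

E = hf = (6.626×10⁻³⁴ J·s)(4.115e+14 Hz)
E = 1.7018 eV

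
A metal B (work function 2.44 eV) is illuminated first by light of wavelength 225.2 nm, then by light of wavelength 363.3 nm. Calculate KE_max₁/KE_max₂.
3.1515

Using Einstein's equation: KE_max = hc/λ - φ

For λ₁ = 225.2 nm:
E₁ = hc/λ₁ = 5.5055 eV
KE₁ = E₁ - φ = 5.5055 - 2.44 = 3.0655 eV

For λ₂ = 363.3 nm:
E₂ = hc/λ₂ = 3.4127 eV
KE₂ = E₂ - φ = 3.4127 - 2.44 = 0.9727 eV

Ratio: KE₁/KE₂ = 3.0655/0.9727 = 3.1515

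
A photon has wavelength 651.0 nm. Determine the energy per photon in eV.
1.9045 eV

Using E = hf = hc/λ:

E = hc/λ = (6.626×10⁻³⁴ J·s)(3×10⁸ m/s) / (651.0×10⁻⁹ m)
E = 1.9045 eV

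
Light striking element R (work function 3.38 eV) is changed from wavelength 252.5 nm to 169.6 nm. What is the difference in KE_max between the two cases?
2.4001 eV

Using Einstein's equation: KE_max = hc/λ - φ

For λ₁ = 252.5 nm:
KE₁ = hc/λ₁ - φ = 4.9103 - 3.38 = 1.5303 eV

For λ₂ = 169.6 nm:
KE₂ = hc/λ₂ - φ = 7.3104 - 3.38 = 3.9304 eV

Change in KE:
ΔKE = KE₂ - KE₁ = 3.9304 - 1.5303 = 2.4001 eV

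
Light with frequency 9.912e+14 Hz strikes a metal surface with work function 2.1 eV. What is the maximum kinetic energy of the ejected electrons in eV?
1.9993 eV

Using Einstein's photoelectric equation: KE_max = hf - φ

First, calculate the photon energy:
E_photon = hf = (6.626×10⁻³⁴ J·s)(9.912e+14 Hz)
E_photon = 4.0993 eV

Then, the maximum kinetic energy:
KE_max = E_photon - φ = 4.0993 eV - 2.1 eV = 1.9993 eV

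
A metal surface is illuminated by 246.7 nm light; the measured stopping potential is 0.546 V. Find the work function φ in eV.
4.48 eV

The stopping potential gives the maximum kinetic energy: KE_max = eV_s = 0.546 eV

From Einstein's photoelectric equation: KE_max = hc/λ - φ
Rearranging: φ = hc/λ - KE_max

Calculate photon energy:
E_photon = hc/λ = (6.626×10⁻³⁴ J·s)(3×10⁸ m/s) / (246.7×10⁻⁹ m) = 5.0257 eV

Therefore:
φ = 5.0257 - 0.546 = 4.48 eV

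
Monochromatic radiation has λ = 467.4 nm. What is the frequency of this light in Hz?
6.4140e+14 Hz

Using the wave equation: c = fλ

Solving for frequency:
f = c/λ = (3×10⁸ m/s) / (467.4×10⁻⁹ m)
f = 6.4140e+14 Hz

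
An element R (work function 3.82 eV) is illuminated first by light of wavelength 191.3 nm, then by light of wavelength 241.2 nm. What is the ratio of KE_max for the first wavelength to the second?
2.0155

Using Einstein's equation: KE_max = hc/λ - φ

For λ₁ = 191.3 nm:
E₁ = hc/λ₁ = 6.4811 eV
KE₁ = E₁ - φ = 6.4811 - 3.82 = 2.6611 eV

For λ₂ = 241.2 nm:
E₂ = hc/λ₂ = 5.1403 eV
KE₂ = E₂ - φ = 5.1403 - 3.82 = 1.3203 eV

Ratio: KE₁/KE₂ = 2.6611/1.3203 = 2.0155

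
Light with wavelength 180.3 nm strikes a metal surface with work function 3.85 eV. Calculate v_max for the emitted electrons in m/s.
1.0318e+06 m/s

First, find the maximum kinetic energy:
E_photon = hc/λ = 6.8766 eV
KE_max = E_photon - φ = 6.8766 - 3.85 = 3.0266 eV

Convert to Joules: KE_max = 3.0266 × 1.602×10⁻¹⁹ J = 4.8491e-19 J

Then use KE = ½mv² to find velocity:
v = √(2·KE/m) = √(2 × 4.8491e-19 J / 9.109e-31 kg)
v = 1.0318e+06 m/s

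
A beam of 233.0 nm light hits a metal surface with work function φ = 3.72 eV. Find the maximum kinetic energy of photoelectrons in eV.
1.6012 eV

Using Einstein's photoelectric equation: KE_max = hf - φ = hc/λ - φ

First, calculate the photon energy:
E_photon = hc/λ = (6.626×10⁻³⁴ J·s)(3×10⁸ m/s) / (233.0×10⁻⁹ m)
E_photon = 5.3212 eV

Then, the maximum kinetic energy:
KE_max = E_photon - φ = 5.3212 eV - 3.72 eV = 1.6012 eV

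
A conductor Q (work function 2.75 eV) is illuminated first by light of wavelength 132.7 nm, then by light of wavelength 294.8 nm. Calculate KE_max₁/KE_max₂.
4.5292

Using Einstein's equation: KE_max = hc/λ - φ

For λ₁ = 132.7 nm:
E₁ = hc/λ₁ = 9.3432 eV
KE₁ = E₁ - φ = 9.3432 - 2.75 = 6.5932 eV

For λ₂ = 294.8 nm:
E₂ = hc/λ₂ = 4.2057 eV
KE₂ = E₂ - φ = 4.2057 - 2.75 = 1.4557 eV

Ratio: KE₁/KE₂ = 6.5932/1.4557 = 4.5292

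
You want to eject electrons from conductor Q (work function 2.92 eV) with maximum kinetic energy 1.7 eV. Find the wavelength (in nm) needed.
268.36 nm

From Einstein's equation: KE_max = hc/λ - φ

Rearranging for λ:
hc/λ = KE_max + φ
λ = hc/(KE_max + φ)

Required photon energy:
E_photon = KE_max + φ = 1.7 + 2.92 = 4.62 eV

Required wavelength:
λ = hc/E_photon = (6.626×10⁻³⁴)(3×10⁸) / (4.62 × 1.602×10⁻¹⁹)
λ = 268.36 nm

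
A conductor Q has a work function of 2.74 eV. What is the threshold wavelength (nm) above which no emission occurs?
452.50 nm

The threshold wavelength is when the photon energy equals the work function:
hc/λ₀ = φ

Solving for λ₀:
λ₀ = hc/φ = (6.626×10⁻³⁴ J·s)(3×10⁸ m/s) / (2.74 eV × 1.602×10⁻¹⁹ J/eV)
λ₀ = 452.50 nm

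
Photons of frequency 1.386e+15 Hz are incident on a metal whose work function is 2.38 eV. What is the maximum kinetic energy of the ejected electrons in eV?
3.3520 eV

Using Einstein's photoelectric equation: KE_max = hf - φ

First, calculate the photon energy:
E_photon = hf = (6.626×10⁻³⁴ J·s)(1.386e+15 Hz)
E_photon = 5.7320 eV

Then, the maximum kinetic energy:
KE_max = E_photon - φ = 5.7320 eV - 2.38 eV = 3.3520 eV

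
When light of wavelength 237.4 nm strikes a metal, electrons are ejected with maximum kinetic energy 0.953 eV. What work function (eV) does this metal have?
4.27 eV

From Einstein's photoelectric equation: KE_max = hf - φ = hc/λ - φ

Rearranging for φ:
φ = hc/λ - KE_max

Calculate photon energy:
E_photon = hc/λ = 5.2226 eV

Therefore:
φ = 5.2226 - 0.953 = 4.27 eV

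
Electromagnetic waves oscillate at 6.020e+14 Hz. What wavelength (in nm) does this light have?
497.99 nm

Using the wave equation: c = fλ

Solving for wavelength:
λ = c/f = (3×10⁸ m/s) / (6.020e+14 Hz)
λ = 497.99 nm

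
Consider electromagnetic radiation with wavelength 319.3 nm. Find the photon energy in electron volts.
3.8830 eV

Using E = hf = hc/λ:

E = hc/λ = (6.626×10⁻³⁴ J·s)(3×10⁸ m/s) / (319.3×10⁻⁹ m)
E = 3.8830 eV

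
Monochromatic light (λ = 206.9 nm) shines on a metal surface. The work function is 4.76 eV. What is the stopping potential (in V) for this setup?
1.2325 V

The stopping potential V_s satisfies: eV_s = KE_max

First, find KE_max using Einstein's equation:
E_photon = hc/λ = 5.9925 eV
KE_max = E_photon - φ = 5.9925 - 4.76 = 1.2325 eV

Since eV_s = KE_max:
V_s = KE_max/e = 1.2325 V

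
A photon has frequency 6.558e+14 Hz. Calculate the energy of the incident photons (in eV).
2.7122 eV

Using E = hf:

E = hf = (6.626×10⁻³⁴ J·s)(6.558e+14 Hz)
E = 2.7122 eV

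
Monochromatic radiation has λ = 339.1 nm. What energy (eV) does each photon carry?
3.6563 eV

Using E = hf = hc/λ:

E = hc/λ = (6.626×10⁻³⁴ J·s)(3×10⁸ m/s) / (339.1×10⁻⁹ m)
E = 3.6563 eV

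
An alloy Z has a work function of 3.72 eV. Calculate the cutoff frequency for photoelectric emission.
8.9949e+14 Hz

The threshold frequency is when the photon energy equals the work function:
hf₀ = φ

Solving for f₀:
f₀ = φ/h = (3.72 eV × 1.602×10⁻¹⁹ J/eV) / (6.626×10⁻³⁴ J·s)
f₀ = 8.9949e+14 Hz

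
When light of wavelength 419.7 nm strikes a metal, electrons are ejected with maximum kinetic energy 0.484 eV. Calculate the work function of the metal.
2.47 eV

From Einstein's photoelectric equation: KE_max = hf - φ = hc/λ - φ

Rearranging for φ:
φ = hc/λ - KE_max

Calculate photon energy:
E_photon = hc/λ = 2.9541 eV

Therefore:
φ = 2.9541 - 0.484 = 2.47 eV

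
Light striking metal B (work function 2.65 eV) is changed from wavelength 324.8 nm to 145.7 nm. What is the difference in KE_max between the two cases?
4.6923 eV

Using Einstein's equation: KE_max = hc/λ - φ

For λ₁ = 324.8 nm:
KE₁ = hc/λ₁ - φ = 3.8172 - 2.65 = 1.1672 eV

For λ₂ = 145.7 nm:
KE₂ = hc/λ₂ - φ = 8.5096 - 2.65 = 5.8596 eV

Change in KE:
ΔKE = KE₂ - KE₁ = 5.8596 - 1.1672 = 4.6923 eV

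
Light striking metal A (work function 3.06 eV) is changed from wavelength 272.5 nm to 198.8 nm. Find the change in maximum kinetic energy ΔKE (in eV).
1.6868 eV

Using Einstein's equation: KE_max = hc/λ - φ

For λ₁ = 272.5 nm:
KE₁ = hc/λ₁ - φ = 4.5499 - 3.06 = 1.4899 eV

For λ₂ = 198.8 nm:
KE₂ = hc/λ₂ - φ = 6.2366 - 3.06 = 3.1766 eV

Change in KE:
ΔKE = KE₂ - KE₁ = 3.1766 - 1.4899 = 1.6868 eV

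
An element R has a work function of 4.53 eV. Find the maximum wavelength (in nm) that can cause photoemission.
273.70 nm

The threshold wavelength is when the photon energy equals the work function:
hc/λ₀ = φ

Solving for λ₀:
λ₀ = hc/φ = (6.626×10⁻³⁴ J·s)(3×10⁸ m/s) / (4.53 eV × 1.602×10⁻¹⁹ J/eV)
λ₀ = 273.70 nm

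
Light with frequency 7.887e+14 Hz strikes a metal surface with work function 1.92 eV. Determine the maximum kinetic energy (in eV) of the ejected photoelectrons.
1.3418 eV

Using Einstein's photoelectric equation: KE_max = hf - φ

First, calculate the photon energy:
E_photon = hf = (6.626×10⁻³⁴ J·s)(7.887e+14 Hz)
E_photon = 3.2618 eV

Then, the maximum kinetic energy:
KE_max = E_photon - φ = 3.2618 eV - 1.92 eV = 1.3418 eV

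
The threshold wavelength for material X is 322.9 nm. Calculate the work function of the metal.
3.84 eV

At the threshold wavelength, photon energy equals work function:
φ = hc/λ₀

Calculating:
φ = (6.626×10⁻³⁴ J·s)(3×10⁸ m/s) / (322.9×10⁻⁹ m)
φ = 3.84 eV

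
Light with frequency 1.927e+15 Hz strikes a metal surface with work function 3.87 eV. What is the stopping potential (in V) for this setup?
4.0994 V

The stopping potential V_s satisfies: eV_s = KE_max

First, find KE_max using Einstein's equation:
E_photon = hf = (6.626×10⁻³⁴ J·s)(1.927e+15 Hz) = 7.9694 eV
KE_max = E_photon - φ = 7.9694 - 3.87 = 4.0994 eV

Since eV_s = KE_max:
V_s = KE_max/e = 4.0994 V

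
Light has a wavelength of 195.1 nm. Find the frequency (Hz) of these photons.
1.5366e+15 Hz

Using the wave equation: c = fλ

Solving for frequency:
f = c/λ = (3×10⁸ m/s) / (195.1×10⁻⁹ m)
f = 1.5366e+15 Hz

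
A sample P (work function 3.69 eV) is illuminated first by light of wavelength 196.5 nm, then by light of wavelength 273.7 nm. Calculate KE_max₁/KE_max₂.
3.1189

Using Einstein's equation: KE_max = hc/λ - φ

For λ₁ = 196.5 nm:
E₁ = hc/λ₁ = 6.3096 eV
KE₁ = E₁ - φ = 6.3096 - 3.69 = 2.6196 eV

For λ₂ = 273.7 nm:
E₂ = hc/λ₂ = 4.5299 eV
KE₂ = E₂ - φ = 4.5299 - 3.69 = 0.8399 eV

Ratio: KE₁/KE₂ = 2.6196/0.8399 = 3.1189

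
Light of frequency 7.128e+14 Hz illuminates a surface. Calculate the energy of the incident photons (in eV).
2.9479 eV

Using E = hf:

E = hf = (6.626×10⁻³⁴ J·s)(7.128e+14 Hz)
E = 2.9479 eV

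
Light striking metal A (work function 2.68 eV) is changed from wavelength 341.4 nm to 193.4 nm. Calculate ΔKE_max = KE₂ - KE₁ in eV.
2.7791 eV

Using Einstein's equation: KE_max = hc/λ - φ

For λ₁ = 341.4 nm:
KE₁ = hc/λ₁ - φ = 3.6316 - 2.68 = 0.9516 eV

For λ₂ = 193.4 nm:
KE₂ = hc/λ₂ - φ = 6.4108 - 2.68 = 3.7308 eV

Change in KE:
ΔKE = KE₂ - KE₁ = 3.7308 - 0.9516 = 2.7791 eV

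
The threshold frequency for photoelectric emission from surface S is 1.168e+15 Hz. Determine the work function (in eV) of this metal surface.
4.83 eV

At the threshold frequency, photon energy equals work function:
φ = hf₀

Calculating:
φ = (6.626×10⁻³⁴ J·s)(1.168e+15 Hz)
φ = 4.83 eV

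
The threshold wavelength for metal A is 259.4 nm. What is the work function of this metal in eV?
4.78 eV

At the threshold wavelength, photon energy equals work function:
φ = hc/λ₀

Calculating:
φ = (6.626×10⁻³⁴ J·s)(3×10⁸ m/s) / (259.4×10⁻⁹ m)
φ = 4.78 eV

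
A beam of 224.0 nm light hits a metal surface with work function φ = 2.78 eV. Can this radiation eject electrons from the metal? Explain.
Yes

For photoemission, the photon energy must exceed the work function.

Photon energy: E = hc/λ = 5.5350 eV
Work function: φ = 2.78 eV

Since E_photon (5.5350 eV) > φ (2.78 eV), photoemission WILL occur.
The threshold wavelength is λ₀ = hc/φ = 446.0 nm.
Since 224.0 nm < 446.0 nm, the light has sufficient energy.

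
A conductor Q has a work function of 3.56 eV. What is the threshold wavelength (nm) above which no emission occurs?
348.27 nm

The threshold wavelength is when the photon energy equals the work function:
hc/λ₀ = φ

Solving for λ₀:
λ₀ = hc/φ = (6.626×10⁻³⁴ J·s)(3×10⁸ m/s) / (3.56 eV × 1.602×10⁻¹⁹ J/eV)
λ₀ = 348.27 nm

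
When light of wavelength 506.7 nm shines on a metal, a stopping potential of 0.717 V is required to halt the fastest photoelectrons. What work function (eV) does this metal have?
1.73 eV

The stopping potential gives the maximum kinetic energy: KE_max = eV_s = 0.717 eV

From Einstein's photoelectric equation: KE_max = hc/λ - φ
Rearranging: φ = hc/λ - KE_max

Calculate photon energy:
E_photon = hc/λ = (6.626×10⁻³⁴ J·s)(3×10⁸ m/s) / (506.7×10⁻⁹ m) = 2.4469 eV

Therefore:
φ = 2.4469 - 0.717 = 1.73 eV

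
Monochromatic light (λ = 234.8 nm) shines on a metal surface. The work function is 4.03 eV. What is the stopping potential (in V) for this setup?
1.2504 V

The stopping potential V_s satisfies: eV_s = KE_max

First, find KE_max using Einstein's equation:
E_photon = hc/λ = 5.2804 eV
KE_max = E_photon - φ = 5.2804 - 4.03 = 1.2504 eV

Since eV_s = KE_max:
V_s = KE_max/e = 1.2504 V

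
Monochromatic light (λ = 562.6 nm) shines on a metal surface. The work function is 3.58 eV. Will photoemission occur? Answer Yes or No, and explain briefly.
No

For photoemission, the photon energy must exceed the work function.

Photon energy: E = hc/λ = 2.2038 eV
Work function: φ = 3.58 eV

Since E_photon (2.2038 eV) < φ (3.58 eV), photoemission will NOT occur.
The threshold wavelength is λ₀ = hc/φ = 346.3 nm.
Since 562.6 nm > 346.3 nm, the photons lack sufficient energy.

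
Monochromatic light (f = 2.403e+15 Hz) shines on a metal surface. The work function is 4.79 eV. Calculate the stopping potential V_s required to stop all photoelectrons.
5.1480 V

The stopping potential V_s satisfies: eV_s = KE_max

First, find KE_max using Einstein's equation:
E_photon = hf = (6.626×10⁻³⁴ J·s)(2.403e+15 Hz) = 9.9380 eV
KE_max = E_photon - φ = 9.9380 - 4.79 = 5.1480 eV

Since eV_s = KE_max:
V_s = KE_max/e = 5.1480 V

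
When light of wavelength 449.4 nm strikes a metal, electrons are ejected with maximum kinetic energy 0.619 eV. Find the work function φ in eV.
2.14 eV

From Einstein's photoelectric equation: KE_max = hf - φ = hc/λ - φ

Rearranging for φ:
φ = hc/λ - KE_max

Calculate photon energy:
E_photon = hc/λ = 2.7589 eV

Therefore:
φ = 2.7589 - 0.619 = 2.14 eV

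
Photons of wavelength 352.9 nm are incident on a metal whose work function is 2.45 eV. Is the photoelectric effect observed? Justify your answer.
Yes

For photoemission, the photon energy must exceed the work function.

Photon energy: E = hc/λ = 3.5133 eV
Work function: φ = 2.45 eV

Since E_photon (3.5133 eV) > φ (2.45 eV), photoemission WILL occur.
The threshold wavelength is λ₀ = hc/φ = 506.1 nm.
Since 352.9 nm < 506.1 nm, the light has sufficient energy.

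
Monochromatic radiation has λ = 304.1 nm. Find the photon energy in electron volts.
4.0771 eV

Using E = hf = hc/λ:

E = hc/λ = (6.626×10⁻³⁴ J·s)(3×10⁸ m/s) / (304.1×10⁻⁹ m)
E = 4.0771 eV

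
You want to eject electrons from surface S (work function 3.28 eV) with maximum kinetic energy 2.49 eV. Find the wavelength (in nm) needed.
214.88 nm

From Einstein's equation: KE_max = hc/λ - φ

Rearranging for λ:
hc/λ = KE_max + φ
λ = hc/(KE_max + φ)

Required photon energy:
E_photon = KE_max + φ = 2.49 + 3.28 = 5.77 eV

Required wavelength:
λ = hc/E_photon = (6.626×10⁻³⁴)(3×10⁸) / (5.77 × 1.602×10⁻¹⁹)
λ = 214.88 nm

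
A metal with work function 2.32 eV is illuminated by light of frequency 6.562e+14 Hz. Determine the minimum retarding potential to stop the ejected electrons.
0.3938 V

The stopping potential V_s satisfies: eV_s = KE_max

First, find KE_max using Einstein's equation:
E_photon = hf = (6.626×10⁻³⁴ J·s)(6.562e+14 Hz) = 2.7138 eV
KE_max = E_photon - φ = 2.7138 - 2.32 = 0.3938 eV

Since eV_s = KE_max:
V_s = KE_max/e = 0.3938 V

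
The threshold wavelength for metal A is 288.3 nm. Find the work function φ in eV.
4.30 eV

At the threshold wavelength, photon energy equals work function:
φ = hc/λ₀

Calculating:
φ = (6.626×10⁻³⁴ J·s)(3×10⁸ m/s) / (288.3×10⁻⁹ m)
φ = 4.30 eV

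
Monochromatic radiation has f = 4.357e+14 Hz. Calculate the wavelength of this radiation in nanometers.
688.07 nm

Using the wave equation: c = fλ

Solving for wavelength:
λ = c/f = (3×10⁸ m/s) / (4.357e+14 Hz)
λ = 688.07 nm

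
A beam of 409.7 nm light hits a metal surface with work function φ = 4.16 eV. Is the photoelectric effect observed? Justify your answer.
No

For photoemission, the photon energy must exceed the work function.

Photon energy: E = hc/λ = 3.0262 eV
Work function: φ = 4.16 eV

Since E_photon (3.0262 eV) < φ (4.16 eV), photoemission will NOT occur.
The threshold wavelength is λ₀ = hc/φ = 298.0 nm.
Since 409.7 nm > 298.0 nm, the photons lack sufficient energy.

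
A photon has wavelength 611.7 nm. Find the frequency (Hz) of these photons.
4.9010e+14 Hz

Using the wave equation: c = fλ

Solving for frequency:
f = c/λ = (3×10⁸ m/s) / (611.7×10⁻⁹ m)
f = 4.9010e+14 Hz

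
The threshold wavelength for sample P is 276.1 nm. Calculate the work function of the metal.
4.49 eV

At the threshold wavelength, photon energy equals work function:
φ = hc/λ₀

Calculating:
φ = (6.626×10⁻³⁴ J·s)(3×10⁸ m/s) / (276.1×10⁻⁹ m)
φ = 4.49 eV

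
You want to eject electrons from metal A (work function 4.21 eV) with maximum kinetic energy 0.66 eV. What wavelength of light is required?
254.59 nm

From Einstein's equation: KE_max = hc/λ - φ

Rearranging for λ:
hc/λ = KE_max + φ
λ = hc/(KE_max + φ)

Required photon energy:
E_photon = KE_max + φ = 0.66 + 4.21 = 4.87 eV

Required wavelength:
λ = hc/E_photon = (6.626×10⁻³⁴)(3×10⁸) / (4.87 × 1.602×10⁻¹⁹)
λ = 254.59 nm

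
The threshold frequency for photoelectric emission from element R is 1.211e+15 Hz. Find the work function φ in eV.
5.01 eV

At the threshold frequency, photon energy equals work function:
φ = hf₀

Calculating:
φ = (6.626×10⁻³⁴ J·s)(1.211e+15 Hz)
φ = 5.01 eV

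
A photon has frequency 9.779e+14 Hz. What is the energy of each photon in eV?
4.0443 eV

Using E = hf:

E = hf = (6.626×10⁻³⁴ J·s)(9.779e+14 Hz)
E = 4.0443 eV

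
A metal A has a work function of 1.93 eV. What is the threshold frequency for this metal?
4.6667e+14 Hz

The threshold frequency is when the photon energy equals the work function:
hf₀ = φ

Solving for f₀:
f₀ = φ/h = (1.93 eV × 1.602×10⁻¹⁹ J/eV) / (6.626×10⁻³⁴ J·s)
f₀ = 4.6667e+14 Hz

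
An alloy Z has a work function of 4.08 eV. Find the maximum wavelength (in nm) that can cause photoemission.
303.88 nm

The threshold wavelength is when the photon energy equals the work function:
hc/λ₀ = φ

Solving for λ₀:
λ₀ = hc/φ = (6.626×10⁻³⁴ J·s)(3×10⁸ m/s) / (4.08 eV × 1.602×10⁻¹⁹ J/eV)
λ₀ = 303.88 nm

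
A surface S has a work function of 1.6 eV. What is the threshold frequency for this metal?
3.8688e+14 Hz

The threshold frequency is when the photon energy equals the work function:
hf₀ = φ

Solving for f₀:
f₀ = φ/h = (1.6 eV × 1.602×10⁻¹⁹ J/eV) / (6.626×10⁻³⁴ J·s)
f₀ = 3.8688e+14 Hz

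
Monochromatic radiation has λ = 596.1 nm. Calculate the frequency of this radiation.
5.0292e+14 Hz

Using the wave equation: c = fλ

Solving for frequency:
f = c/λ = (3×10⁸ m/s) / (596.1×10⁻⁹ m)
f = 5.0292e+14 Hz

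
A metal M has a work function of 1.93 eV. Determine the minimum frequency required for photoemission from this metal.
4.6667e+14 Hz

The threshold frequency is when the photon energy equals the work function:
hf₀ = φ

Solving for f₀:
f₀ = φ/h = (1.93 eV × 1.602×10⁻¹⁹ J/eV) / (6.626×10⁻³⁴ J·s)
f₀ = 4.6667e+14 Hz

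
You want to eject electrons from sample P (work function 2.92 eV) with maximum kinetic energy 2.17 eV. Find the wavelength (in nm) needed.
243.58 nm

From Einstein's equation: KE_max = hc/λ - φ

Rearranging for λ:
hc/λ = KE_max + φ
λ = hc/(KE_max + φ)

Required photon energy:
E_photon = KE_max + φ = 2.17 + 2.92 = 5.09 eV

Required wavelength:
λ = hc/E_photon = (6.626×10⁻³⁴)(3×10⁸) / (5.09 × 1.602×10⁻¹⁹)
λ = 243.58 nm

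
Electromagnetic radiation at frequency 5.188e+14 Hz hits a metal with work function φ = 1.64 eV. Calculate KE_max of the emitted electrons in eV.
0.5056 eV

Using Einstein's photoelectric equation: KE_max = hf - φ

First, calculate the photon energy:
E_photon = hf = (6.626×10⁻³⁴ J·s)(5.188e+14 Hz)
E_photon = 2.1456 eV

Then, the maximum kinetic energy:
KE_max = E_photon - φ = 2.1456 eV - 1.64 eV = 0.5056 eV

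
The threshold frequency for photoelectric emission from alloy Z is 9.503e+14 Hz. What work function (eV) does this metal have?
3.93 eV

At the threshold frequency, photon energy equals work function:
φ = hf₀

Calculating:
φ = (6.626×10⁻³⁴ J·s)(9.503e+14 Hz)
φ = 3.93 eV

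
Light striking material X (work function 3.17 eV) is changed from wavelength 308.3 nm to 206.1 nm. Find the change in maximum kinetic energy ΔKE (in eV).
1.9942 eV

Using Einstein's equation: KE_max = hc/λ - φ

For λ₁ = 308.3 nm:
KE₁ = hc/λ₁ - φ = 4.0215 - 3.17 = 0.8515 eV

For λ₂ = 206.1 nm:
KE₂ = hc/λ₂ - φ = 6.0157 - 3.17 = 2.8457 eV

Change in KE:
ΔKE = KE₂ - KE₁ = 2.8457 - 0.8515 = 1.9942 eV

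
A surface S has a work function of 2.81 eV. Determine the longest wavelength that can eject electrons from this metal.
441.22 nm

The threshold wavelength is when the photon energy equals the work function:
hc/λ₀ = φ

Solving for λ₀:
λ₀ = hc/φ = (6.626×10⁻³⁴ J·s)(3×10⁸ m/s) / (2.81 eV × 1.602×10⁻¹⁹ J/eV)
λ₀ = 441.22 nm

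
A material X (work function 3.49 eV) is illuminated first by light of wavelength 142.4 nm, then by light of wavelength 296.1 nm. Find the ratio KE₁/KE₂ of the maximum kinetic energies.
7.4820

Using Einstein's equation: KE_max = hc/λ - φ

For λ₁ = 142.4 nm:
E₁ = hc/λ₁ = 8.7068 eV
KE₁ = E₁ - φ = 8.7068 - 3.49 = 5.2168 eV

For λ₂ = 296.1 nm:
E₂ = hc/λ₂ = 4.1872 eV
KE₂ = E₂ - φ = 4.1872 - 3.49 = 0.6972 eV

Ratio: KE₁/KE₂ = 5.2168/0.6972 = 7.4820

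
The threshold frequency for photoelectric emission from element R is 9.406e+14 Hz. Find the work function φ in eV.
3.89 eV

At the threshold frequency, photon energy equals work function:
φ = hf₀

Calculating:
φ = (6.626×10⁻³⁴ J·s)(9.406e+14 Hz)
φ = 3.89 eV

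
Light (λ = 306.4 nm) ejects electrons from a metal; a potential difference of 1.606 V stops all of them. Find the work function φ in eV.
2.44 eV

The stopping potential gives the maximum kinetic energy: KE_max = eV_s = 1.606 eV

From Einstein's photoelectric equation: KE_max = hc/λ - φ
Rearranging: φ = hc/λ - KE_max

Calculate photon energy:
E_photon = hc/λ = (6.626×10⁻³⁴ J·s)(3×10⁸ m/s) / (306.4×10⁻⁹ m) = 4.0465 eV

Therefore:
φ = 4.0465 - 1.606 = 2.44 eV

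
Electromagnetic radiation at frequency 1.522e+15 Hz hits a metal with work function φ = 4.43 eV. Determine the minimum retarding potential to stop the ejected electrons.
1.8645 V

The stopping potential V_s satisfies: eV_s = KE_max

First, find KE_max using Einstein's equation:
E_photon = hf = (6.626×10⁻³⁴ J·s)(1.522e+15 Hz) = 6.2945 eV
KE_max = E_photon - φ = 6.2945 - 4.43 = 1.8645 eV

Since eV_s = KE_max:
V_s = KE_max/e = 1.8645 V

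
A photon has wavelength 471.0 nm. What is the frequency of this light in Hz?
6.3650e+14 Hz

Using the wave equation: c = fλ

Solving for frequency:
f = c/λ = (3×10⁸ m/s) / (471.0×10⁻⁹ m)
f = 6.3650e+14 Hz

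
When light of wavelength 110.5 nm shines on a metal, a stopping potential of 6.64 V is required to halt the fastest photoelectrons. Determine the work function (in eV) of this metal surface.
4.58 eV

The stopping potential gives the maximum kinetic energy: KE_max = eV_s = 6.64 eV

From Einstein's photoelectric equation: KE_max = hc/λ - φ
Rearranging: φ = hc/λ - KE_max

Calculate photon energy:
E_photon = hc/λ = (6.626×10⁻³⁴ J·s)(3×10⁸ m/s) / (110.5×10⁻⁹ m) = 11.2203 eV

Therefore:
φ = 11.2203 - 6.64 = 4.58 eV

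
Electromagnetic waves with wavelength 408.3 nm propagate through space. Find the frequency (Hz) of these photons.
7.3425e+14 Hz

Using the wave equation: c = fλ

Solving for frequency:
f = c/λ = (3×10⁸ m/s) / (408.3×10⁻⁹ m)
f = 7.3425e+14 Hz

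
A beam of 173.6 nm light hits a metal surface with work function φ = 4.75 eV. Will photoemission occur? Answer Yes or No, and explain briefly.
Yes

For photoemission, the photon energy must exceed the work function.

Photon energy: E = hc/λ = 7.1419 eV
Work function: φ = 4.75 eV

Since E_photon (7.1419 eV) > φ (4.75 eV), photoemission WILL occur.
The threshold wavelength is λ₀ = hc/φ = 261.0 nm.
Since 173.6 nm < 261.0 nm, the light has sufficient energy.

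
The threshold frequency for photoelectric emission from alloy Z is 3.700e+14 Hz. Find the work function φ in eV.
1.53 eV

At the threshold frequency, photon energy equals work function:
φ = hf₀

Calculating:
φ = (6.626×10⁻³⁴ J·s)(3.700e+14 Hz)
φ = 1.53 eV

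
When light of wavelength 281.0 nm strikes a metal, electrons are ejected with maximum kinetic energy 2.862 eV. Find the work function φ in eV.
1.55 eV

From Einstein's photoelectric equation: KE_max = hf - φ = hc/λ - φ

Rearranging for φ:
φ = hc/λ - KE_max

Calculate photon energy:
E_photon = hc/λ = 4.4122 eV

Therefore:
φ = 4.4122 - 2.862 = 1.55 eV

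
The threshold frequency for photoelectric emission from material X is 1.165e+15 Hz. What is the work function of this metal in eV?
4.82 eV

At the threshold frequency, photon energy equals work function:
φ = hf₀

Calculating:
φ = (6.626×10⁻³⁴ J·s)(1.165e+15 Hz)
φ = 4.82 eV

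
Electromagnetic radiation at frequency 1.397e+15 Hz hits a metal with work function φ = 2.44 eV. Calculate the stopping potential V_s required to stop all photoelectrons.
3.3375 V

The stopping potential V_s satisfies: eV_s = KE_max

First, find KE_max using Einstein's equation:
E_photon = hf = (6.626×10⁻³⁴ J·s)(1.397e+15 Hz) = 5.7775 eV
KE_max = E_photon - φ = 5.7775 - 2.44 = 3.3375 eV

Since eV_s = KE_max:
V_s = KE_max/e = 3.3375 V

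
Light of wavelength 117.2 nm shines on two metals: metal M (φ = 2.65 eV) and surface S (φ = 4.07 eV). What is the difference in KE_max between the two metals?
1.4200 eV

Using KE_max = hc/λ - φ for each metal:

Photon energy: E = hc/λ = 10.5789 eV

For metal M (φ₁ = 2.65 eV):
KE₁ = E - φ₁ = 10.5789 - 2.65 = 7.9289 eV

For surface S (φ₂ = 4.07 eV):
KE₂ = E - φ₂ = 10.5789 - 4.07 = 6.5089 eV

Difference:
ΔKE = KE₁ - KE₂ = 7.9289 - 6.5089 = 1.4200 eV

Note: The difference equals the difference in work functions: 4.07 - 2.65 = 1.42 eV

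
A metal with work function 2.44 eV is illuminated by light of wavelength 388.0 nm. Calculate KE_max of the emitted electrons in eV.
0.7555 eV

Using Einstein's photoelectric equation: KE_max = hf - φ = hc/λ - φ

First, calculate the photon energy:
E_photon = hc/λ = (6.626×10⁻³⁴ J·s)(3×10⁸ m/s) / (388.0×10⁻⁹ m)
E_photon = 3.1955 eV

Then, the maximum kinetic energy:
KE_max = E_photon - φ = 3.1955 eV - 2.44 eV = 0.7555 eV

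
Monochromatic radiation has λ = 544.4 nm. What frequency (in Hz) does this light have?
5.5068e+14 Hz

Using the wave equation: c = fλ

Solving for frequency:
f = c/λ = (3×10⁸ m/s) / (544.4×10⁻⁹ m)
f = 5.5068e+14 Hz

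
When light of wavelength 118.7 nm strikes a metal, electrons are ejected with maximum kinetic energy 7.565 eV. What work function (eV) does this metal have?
2.88 eV

From Einstein's photoelectric equation: KE_max = hf - φ = hc/λ - φ

Rearranging for φ:
φ = hc/λ - KE_max

Calculate photon energy:
E_photon = hc/λ = 10.4452 eV

Therefore:
φ = 10.4452 - 7.565 = 2.88 eV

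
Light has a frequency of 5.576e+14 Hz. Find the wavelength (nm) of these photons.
537.65 nm

Using the wave equation: c = fλ

Solving for wavelength:
λ = c/f = (3×10⁸ m/s) / (5.576e+14 Hz)
λ = 537.65 nm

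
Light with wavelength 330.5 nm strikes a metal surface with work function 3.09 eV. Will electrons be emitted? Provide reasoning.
Yes

For photoemission, the photon energy must exceed the work function.

Photon energy: E = hc/λ = 3.7514 eV
Work function: φ = 3.09 eV

Since E_photon (3.7514 eV) > φ (3.09 eV), photoemission WILL occur.
The threshold wavelength is λ₀ = hc/φ = 401.2 nm.
Since 330.5 nm < 401.2 nm, the light has sufficient energy.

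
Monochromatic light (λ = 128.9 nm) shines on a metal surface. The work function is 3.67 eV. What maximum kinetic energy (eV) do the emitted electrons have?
5.9486 eV

Using Einstein's photoelectric equation: KE_max = hf - φ = hc/λ - φ

First, calculate the photon energy:
E_photon = hc/λ = (6.626×10⁻³⁴ J·s)(3×10⁸ m/s) / (128.9×10⁻⁹ m)
E_photon = 9.6186 eV

Then, the maximum kinetic energy:
KE_max = E_photon - φ = 9.6186 eV - 3.67 eV = 5.9486 eV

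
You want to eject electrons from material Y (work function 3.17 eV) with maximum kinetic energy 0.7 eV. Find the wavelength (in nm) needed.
320.37 nm

From Einstein's equation: KE_max = hc/λ - φ

Rearranging for λ:
hc/λ = KE_max + φ
λ = hc/(KE_max + φ)

Required photon energy:
E_photon = KE_max + φ = 0.7 + 3.17 = 3.87 eV

Required wavelength:
λ = hc/E_photon = (6.626×10⁻³⁴)(3×10⁸) / (3.87 × 1.602×10⁻¹⁹)
λ = 320.37 nm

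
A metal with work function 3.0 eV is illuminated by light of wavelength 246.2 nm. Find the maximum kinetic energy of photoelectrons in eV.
2.0359 eV

Using Einstein's photoelectric equation: KE_max = hf - φ = hc/λ - φ

First, calculate the photon energy:
E_photon = hc/λ = (6.626×10⁻³⁴ J·s)(3×10⁸ m/s) / (246.2×10⁻⁹ m)
E_photon = 5.0359 eV

Then, the maximum kinetic energy:
KE_max = E_photon - φ = 5.0359 eV - 3.0 eV = 2.0359 eV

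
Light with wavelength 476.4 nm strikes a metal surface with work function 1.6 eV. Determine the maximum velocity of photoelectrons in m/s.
5.9384e+05 m/s

First, find the maximum kinetic energy:
E_photon = hc/λ = 2.6025 eV
KE_max = E_photon - φ = 2.6025 - 1.6 = 1.0025 eV

Convert to Joules: KE_max = 1.0025 × 1.602×10⁻¹⁹ J = 1.6062e-19 J

Then use KE = ½mv² to find velocity:
v = √(2·KE/m) = √(2 × 1.6062e-19 J / 9.109e-31 kg)
v = 5.9384e+05 m/s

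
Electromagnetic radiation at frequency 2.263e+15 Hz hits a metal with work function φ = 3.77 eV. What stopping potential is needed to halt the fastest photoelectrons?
5.5890 V

The stopping potential V_s satisfies: eV_s = KE_max

First, find KE_max using Einstein's equation:
E_photon = hf = (6.626×10⁻³⁴ J·s)(2.263e+15 Hz) = 9.3590 eV
KE_max = E_photon - φ = 9.3590 - 3.77 = 5.5890 eV

Since eV_s = KE_max:
V_s = KE_max/e = 5.5890 V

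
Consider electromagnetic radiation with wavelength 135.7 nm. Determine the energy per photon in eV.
9.1366 eV

Using E = hf = hc/λ:

E = hc/λ = (6.626×10⁻³⁴ J·s)(3×10⁸ m/s) / (135.7×10⁻⁹ m)
E = 9.1366 eV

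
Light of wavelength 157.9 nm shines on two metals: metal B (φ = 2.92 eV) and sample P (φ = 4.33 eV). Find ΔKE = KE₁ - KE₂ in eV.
1.4100 eV

Using KE_max = hc/λ - φ for each metal:

Photon energy: E = hc/λ = 7.8521 eV

For metal B (φ₁ = 2.92 eV):
KE₁ = E - φ₁ = 7.8521 - 2.92 = 4.9321 eV

For sample P (φ₂ = 4.33 eV):
KE₂ = E - φ₂ = 7.8521 - 4.33 = 3.5221 eV

Difference:
ΔKE = KE₁ - KE₂ = 4.9321 - 3.5221 = 1.4100 eV

Note: The difference equals the difference in work functions: 4.33 - 2.92 = 1.41 eV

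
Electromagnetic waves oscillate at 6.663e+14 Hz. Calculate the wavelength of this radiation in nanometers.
449.94 nm

Using the wave equation: c = fλ

Solving for wavelength:
λ = c/f = (3×10⁸ m/s) / (6.663e+14 Hz)
λ = 449.94 nm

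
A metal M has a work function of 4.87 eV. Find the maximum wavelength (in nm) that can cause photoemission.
254.59 nm

The threshold wavelength is when the photon energy equals the work function:
hc/λ₀ = φ

Solving for λ₀:
λ₀ = hc/φ = (6.626×10⁻³⁴ J·s)(3×10⁸ m/s) / (4.87 eV × 1.602×10⁻¹⁹ J/eV)
λ₀ = 254.59 nm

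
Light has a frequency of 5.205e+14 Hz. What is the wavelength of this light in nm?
575.97 nm

Using the wave equation: c = fλ

Solving for wavelength:
λ = c/f = (3×10⁸ m/s) / (5.205e+14 Hz)
λ = 575.97 nm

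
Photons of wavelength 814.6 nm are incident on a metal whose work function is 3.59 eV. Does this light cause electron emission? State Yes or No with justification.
No

For photoemission, the photon energy must exceed the work function.

Photon energy: E = hc/λ = 1.5220 eV
Work function: φ = 3.59 eV

Since E_photon (1.5220 eV) < φ (3.59 eV), photoemission will NOT occur.
The threshold wavelength is λ₀ = hc/φ = 345.4 nm.
Since 814.6 nm > 345.4 nm, the photons lack sufficient energy.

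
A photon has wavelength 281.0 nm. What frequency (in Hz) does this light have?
1.0669e+15 Hz

Using the wave equation: c = fλ

Solving for frequency:
f = c/λ = (3×10⁸ m/s) / (281.0×10⁻⁹ m)
f = 1.0669e+15 Hz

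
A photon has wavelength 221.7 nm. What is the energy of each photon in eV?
5.5924 eV

Using E = hf = hc/λ:

E = hc/λ = (6.626×10⁻³⁴ J·s)(3×10⁸ m/s) / (221.7×10⁻⁹ m)
E = 5.5924 eV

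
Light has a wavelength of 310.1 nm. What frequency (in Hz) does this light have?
9.6676e+14 Hz

Using the wave equation: c = fλ

Solving for frequency:
f = c/λ = (3×10⁸ m/s) / (310.1×10⁻⁹ m)
f = 9.6676e+14 Hz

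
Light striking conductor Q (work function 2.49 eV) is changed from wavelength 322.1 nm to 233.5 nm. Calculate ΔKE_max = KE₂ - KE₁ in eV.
1.4606 eV

Using Einstein's equation: KE_max = hc/λ - φ

For λ₁ = 322.1 nm:
KE₁ = hc/λ₁ - φ = 3.8492 - 2.49 = 1.3592 eV

For λ₂ = 233.5 nm:
KE₂ = hc/λ₂ - φ = 5.3098 - 2.49 = 2.8198 eV

Change in KE:
ΔKE = KE₂ - KE₁ = 2.8198 - 1.3592 = 1.4606 eV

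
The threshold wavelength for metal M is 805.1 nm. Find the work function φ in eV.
1.54 eV

At the threshold wavelength, photon energy equals work function:
φ = hc/λ₀

Calculating:
φ = (6.626×10⁻³⁴ J·s)(3×10⁸ m/s) / (805.1×10⁻⁹ m)
φ = 1.54 eV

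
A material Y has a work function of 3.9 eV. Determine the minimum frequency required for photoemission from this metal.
9.4302e+14 Hz

The threshold frequency is when the photon energy equals the work function:
hf₀ = φ

Solving for f₀:
f₀ = φ/h = (3.9 eV × 1.602×10⁻¹⁹ J/eV) / (6.626×10⁻³⁴ J·s)
f₀ = 9.4302e+14 Hz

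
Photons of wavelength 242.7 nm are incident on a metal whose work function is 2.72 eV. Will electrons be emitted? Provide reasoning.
Yes

For photoemission, the photon energy must exceed the work function.

Photon energy: E = hc/λ = 5.1085 eV
Work function: φ = 2.72 eV

Since E_photon (5.1085 eV) > φ (2.72 eV), photoemission WILL occur.
The threshold wavelength is λ₀ = hc/φ = 455.8 nm.
Since 242.7 nm < 455.8 nm, the light has sufficient energy.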